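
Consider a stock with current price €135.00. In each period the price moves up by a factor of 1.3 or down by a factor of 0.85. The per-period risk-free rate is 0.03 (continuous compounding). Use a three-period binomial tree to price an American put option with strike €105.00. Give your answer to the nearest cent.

€4.34

Risk-neutral probability p = (e^0.03 − 0.85)/(1.3 − 0.85) = 0.1805/0.4500 = 0.4010
Terminal stock prices: S_uuu = 296.6, S_uud = 193.9, S_udd = 126.8, S_ddd = 82.91
Terminal payoffs (K − S): max(-191.6, 0) = 0, max(-88.93, 0) = 0, max(-21.8, 0) = 0, max(22.09, 0) = 22.09
Node uu (S = 228.2): continuation = e^(−0.03)·[0.4010·0.0000 + 0.5990·0.0000] = 0.0000; exercise value = 0.0000 ≤ continuation, so V_uu = 0.0000
Node ud (S = 149.2): continuation = e^(−0.03)·[0.4010·0.0000 + 0.5990·0.0000] = 0.0000; exercise value = 0.0000 ≤ continuation, so V_ud = 0.0000
Node dd (S = 97.54): continuation = e^(−0.03)·[0.4010·0.0000 + 0.5990·22.0931] = 12.8424; exercise value = 7.4625 ≤ continuation, so V_dd = 12.8424
Node u (S = 175.5): continuation = e^(−0.03)·[0.4010·0.0000 + 0.5990·0.0000] = 0.0000; exercise value = 0.0000 ≤ continuation, so V_u = 0.0000
Node d (S = 114.8): continuation = e^(−0.03)·[0.4010·0.0000 + 0.5990·12.8424] = 7.4651; exercise value = 0.0000 ≤ continuation, so V_d = 7.4651
Node 0 (S = 135): continuation = e^(−0.03)·[0.4010·0.0000 + 0.5990·7.4651] = 4.3394; exercise value = 0.0000 ≤ continuation, so V_0 = 4.3394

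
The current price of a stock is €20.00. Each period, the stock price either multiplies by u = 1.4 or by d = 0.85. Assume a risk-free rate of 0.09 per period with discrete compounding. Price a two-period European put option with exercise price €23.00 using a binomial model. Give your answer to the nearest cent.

Risk-neutral probability p = (1 + 0.09 − 0.85)/(1.4 − 0.85) = 0.2400/0.5500 = 0.4364
Terminal stock prices: S_uu = 39.2, S_ud = 23.8, S_dd = 14.45
Terminal payoffs (K − S): max(-16.2, 0) = 0, max(-0.8, 0) = 0, max(8.55, 0) = 8.55
Node u (S = 28): V_u = 1/1.09·[0.4364·0.0000 + 0.5636·0.0000] = 0.0000
Node d (S = 17): V_d = 1/1.09·[0.4364·0.0000 + 0.5636·8.5500] = 4.4212
Node 0 (S = 20): V_0 = 1/1.09·[0.4364·0.0000 + 0.5636·4.4212] = 2.2862

€2.29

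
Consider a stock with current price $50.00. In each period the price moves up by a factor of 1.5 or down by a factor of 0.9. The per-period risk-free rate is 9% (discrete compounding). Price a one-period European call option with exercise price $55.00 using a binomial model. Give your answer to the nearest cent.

Risk-neutral probability p = (1 + 0.09 − 0.9)/(1.5 − 0.9) = 0.1900/0.6000 = 0.3167
Terminal stock prices: S_u = 75, S_d = 45
Terminal payoffs (S − K): max(20, 0) = 20, max(-10, 0) = 0
Node 0 (S = 50): V_0 = 1/1.09·[0.3167·20.0000 + 0.6833·0.0000] = 5.8104

$5.81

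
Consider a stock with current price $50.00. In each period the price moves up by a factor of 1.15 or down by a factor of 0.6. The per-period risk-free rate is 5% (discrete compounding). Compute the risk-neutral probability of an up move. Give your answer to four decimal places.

p = 0.8182

Risk-neutral probability p = (1 + 0.05 − 0.6)/(1.15 − 0.6) = 0.4500/0.5500 = 0.8182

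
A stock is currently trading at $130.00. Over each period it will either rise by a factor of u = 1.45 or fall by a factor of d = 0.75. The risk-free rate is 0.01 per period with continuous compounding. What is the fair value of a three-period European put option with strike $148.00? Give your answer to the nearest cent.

Risk-neutral probability p = (e^0.01 − 0.75)/(1.45 − 0.75) = 0.2601/0.7000 = 0.3715
Terminal stock prices: S_uuu = 396.3, S_uud = 205, S_udd = 106, S_ddd = 54.84
Terminal payoffs (K − S): max(-248.3, 0) = 0, max(-56.99, 0) = 0, max(41.97, 0) = 41.97, max(93.16, 0) = 93.16
Node uu (S = 273.3): V_uu = e^(−0.01)·[0.3715·0.0000 + 0.6285·0.0000] = 0.0000
Node ud (S = 141.4): V_ud = e^(−0.01)·[0.3715·0.0000 + 0.6285·41.9688] = 26.1149
Node dd (S = 73.12): V_dd = e^(−0.01)·[0.3715·41.9688 + 0.6285·93.1562] = 73.4024
Node u (S = 188.5): V_u = e^(−0.01)·[0.3715·0.0000 + 0.6285·26.1149] = 16.2499
Node d (S = 97.5): V_d = e^(−0.01)·[0.3715·26.1149 + 0.6285·73.4024] = 55.2795
Node 0 (S = 130): V_0 = e^(−0.01)·[0.3715·16.2499 + 0.6285·55.2795] = 40.3742

$40.37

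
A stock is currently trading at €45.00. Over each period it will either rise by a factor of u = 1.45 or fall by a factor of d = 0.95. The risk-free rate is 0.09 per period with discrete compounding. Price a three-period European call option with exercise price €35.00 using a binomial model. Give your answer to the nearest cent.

Risk-neutral probability p = (1 + 0.09 − 0.95)/(1.45 − 0.95) = 0.1400/0.5000 = 0.2800
Terminal stock prices: S_uuu = 137.2, S_uud = 89.88, S_udd = 58.89, S_ddd = 38.58
Terminal payoffs (S − K): max(102.2, 0) = 102.2, max(54.88, 0) = 54.88, max(23.89, 0) = 23.89, max(3.582, 0) = 3.582
Node uu (S = 94.61): V_uu = 1/1.09·[0.2800·102.1881 + 0.7200·54.8819] = 62.5024
Node ud (S = 61.99): V_ud = 1/1.09·[0.2800·54.8819 + 0.7200·23.8881] = 29.8774
Node dd (S = 40.61): V_dd = 1/1.09·[0.2800·23.8881 + 0.7200·3.5819] = 8.5024
Node u (S = 65.25): V_u = 1/1.09·[0.2800·62.5024 + 0.7200·29.8774] = 35.7912
Node d (S = 42.75): V_d = 1/1.09·[0.2800·29.8774 + 0.7200·8.5024] = 13.2912
Node 0 (S = 45): V_0 = 1/1.09·[0.2800·35.7912 + 0.7200·13.2912] = 17.9736

€17.97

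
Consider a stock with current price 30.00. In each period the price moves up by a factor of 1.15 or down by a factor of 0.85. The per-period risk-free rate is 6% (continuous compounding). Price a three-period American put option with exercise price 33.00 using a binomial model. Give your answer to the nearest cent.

Risk-neutral probability p = (e^0.06 − 0.85)/(1.15 − 0.85) = 0.2118/0.3000 = 0.7061
Terminal stock prices: S_uuu = 45.63, S_uud = 33.72, S_udd = 24.93, S_ddd = 18.42
Terminal payoffs (K − S): max(-12.63, 0) = 0, max(-0.7237, 0) = 0, max(8.074, 0) = 8.074, max(14.58, 0) = 14.58
Node uu (S = 39.67): continuation = e^(−0.06)·[0.7061·0.0000 + 0.2939·0.0000] = 0.0000; exercise value = 0.0000 ≤ continuation, so V_uu = 0.0000
Node ud (S = 29.32): continuation = e^(−0.06)·[0.7061·0.0000 + 0.2939·8.0738] = 2.2345; exercise value = 3.6750 > continuation, so V_ud = 3.6750 (exercise)
Node dd (S = 21.67): continuation = e^(−0.06)·[0.7061·8.0738 + 0.2939·14.5763] = 9.4032; exercise value = 11.3250 > continuation, so V_dd = 11.3250 (exercise)
Node u (S = 34.5): continuation = e^(−0.06)·[0.7061·0.0000 + 0.2939·3.6750] = 1.0171; exercise value = 0.0000 ≤ continuation, so V_u = 1.0171
Node d (S = 25.5): continuation = e^(−0.06)·[0.7061·3.6750 + 0.2939·11.3250] = 5.5782; exercise value = 7.5000 > continuation, so V_d = 7.5000 (exercise)
Node 0 (S = 30): continuation = e^(−0.06)·[0.7061·1.0171 + 0.2939·7.5000] = 2.7521; exercise value = 3.0000 > continuation, so V_0 = 3.0000 (exercise)

3.00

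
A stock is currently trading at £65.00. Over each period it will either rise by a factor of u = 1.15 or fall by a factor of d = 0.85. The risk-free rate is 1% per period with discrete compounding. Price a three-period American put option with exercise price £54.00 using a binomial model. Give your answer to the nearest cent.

£1.50

Risk-neutral probability p = (1 + 0.01 − 0.85)/(1.15 − 0.85) = 0.1600/0.3000 = 0.5333
Terminal stock prices: S_uuu = 98.86, S_uud = 73.07, S_udd = 54.01, S_ddd = 39.92
Terminal payoffs (K − S): max(-44.86, 0) = 0, max(-19.07, 0) = 0, max(-0.006875, 0) = 0, max(14.08, 0) = 14.08
Node uu (S = 85.96): continuation = 1/1.01·[0.5333·0.0000 + 0.4667·0.0000] = 0.0000; exercise value = 0.0000 ≤ continuation, so V_uu = 0.0000
Node ud (S = 63.54): continuation = 1/1.01·[0.5333·0.0000 + 0.4667·0.0000] = 0.0000; exercise value = 0.0000 ≤ continuation, so V_ud = 0.0000
Node dd (S = 46.96): continuation = 1/1.01·[0.5333·0.0000 + 0.4667·14.0819] = 6.5065; exercise value = 7.0375 > continuation, so V_dd = 7.0375 (exercise)
Node u (S = 74.75): continuation = 1/1.01·[0.5333·0.0000 + 0.4667·0.0000] = 0.0000; exercise value = 0.0000 ≤ continuation, so V_u = 0.0000
Node d (S = 55.25): continuation = 1/1.01·[0.5333·0.0000 + 0.4667·7.0375] = 3.2517; exercise value = 0.0000 ≤ continuation, so V_d = 3.2517
Node 0 (S = 65): continuation = 1/1.01·[0.5333·0.0000 + 0.4667·3.2517] = 1.5024; exercise value = 0.0000 ≤ continuation, so V_0 = 1.5024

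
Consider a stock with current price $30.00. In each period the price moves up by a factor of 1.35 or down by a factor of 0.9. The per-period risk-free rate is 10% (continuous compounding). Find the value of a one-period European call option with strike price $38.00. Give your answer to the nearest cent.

$1.03

Risk-neutral probability p = (e^0.1 − 0.9)/(1.35 − 0.9) = 0.2052/0.4500 = 0.4559
Terminal stock prices: S_u = 40.5, S_d = 27
Terminal payoffs (S − K): max(2.5, 0) = 2.5, max(-11, 0) = 0
Node 0 (S = 30): V_0 = e^(−0.1)·[0.4559·2.5000 + 0.5441·0.0000] = 1.0314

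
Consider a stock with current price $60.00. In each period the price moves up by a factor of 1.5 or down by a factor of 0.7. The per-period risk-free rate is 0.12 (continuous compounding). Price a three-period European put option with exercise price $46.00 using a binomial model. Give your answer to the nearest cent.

$2.25

Risk-neutral probability p = (e^0.12 − 0.7)/(1.5 − 0.7) = 0.4275/0.8000 = 0.5344
Terminal stock prices: S_uuu = 202.5, S_uud = 94.5, S_udd = 44.1, S_ddd = 20.58
Terminal payoffs (K − S): max(-156.5, 0) = 0, max(-48.5, 0) = 0, max(1.9, 0) = 1.9, max(25.42, 0) = 25.42
Node uu (S = 135): V_uu = e^(−0.12)·[0.5344·0.0000 + 0.4656·0.0000] = 0.0000
Node ud (S = 63): V_ud = e^(−0.12)·[0.5344·0.0000 + 0.4656·1.9000] = 0.7847
Node dd (S = 29.4): V_dd = e^(−0.12)·[0.5344·1.9000 + 0.4656·25.4200] = 11.3983
Node u (S = 90): V_u = e^(−0.12)·[0.5344·0.0000 + 0.4656·0.7847] = 0.3240
Node d (S = 42): V_d = e^(−0.12)·[0.5344·0.7847 + 0.4656·11.3983] = 5.0791
Node 0 (S = 60): V_0 = e^(−0.12)·[0.5344·0.3240 + 0.4656·5.0791] = 2.2511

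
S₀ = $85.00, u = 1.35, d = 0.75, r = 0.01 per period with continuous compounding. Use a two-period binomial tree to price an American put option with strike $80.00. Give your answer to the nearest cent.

Risk-neutral probability p = (e^0.01 − 0.75)/(1.35 − 0.75) = 0.2601/0.6000 = 0.4334
Terminal stock prices: S_uu = 154.9, S_ud = 86.06, S_dd = 47.81
Terminal payoffs (K − S): max(-74.91, 0) = 0, max(-6.063, 0) = 0, max(32.19, 0) = 32.19
Node u (S = 114.8): continuation = e^(−0.01)·[0.4334·0.0000 + 0.5666·0.0000] = 0.0000; exercise value = 0.0000 ≤ continuation, so V_u = 0.0000
Node d (S = 63.75): continuation = e^(−0.01)·[0.4334·0.0000 + 0.5666·32.1875] = 18.0554; exercise value = 16.2500 ≤ continuation, so V_d = 18.0554
Node 0 (S = 85): continuation = e^(−0.01)·[0.4334·0.0000 + 0.5666·18.0554] = 10.1281; exercise value = 0.0000 ≤ continuation, so V_0 = 10.1281

$10.13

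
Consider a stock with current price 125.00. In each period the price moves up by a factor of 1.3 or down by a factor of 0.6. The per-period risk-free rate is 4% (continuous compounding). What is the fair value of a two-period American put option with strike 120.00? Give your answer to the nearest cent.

20.85

Risk-neutral probability p = (e^0.04 − 0.6)/(1.3 − 0.6) = 0.4408/0.7000 = 0.6297
Terminal stock prices: S_uu = 211.3, S_ud = 97.5, S_dd = 45
Terminal payoffs (K − S): max(-91.25, 0) = 0, max(22.5, 0) = 22.5, max(75, 0) = 75
Node u (S = 162.5): continuation = e^(−0.04)·[0.6297·0.0000 + 0.3703·22.5000] = 8.0044; exercise value = 0.0000 ≤ continuation, so V_u = 8.0044
Node d (S = 75): continuation = e^(−0.04)·[0.6297·22.5000 + 0.3703·75.0000] = 40.2947; exercise value = 45.0000 > continuation, so V_d = 45.0000 (exercise)
Node 0 (S = 125): continuation = e^(−0.04)·[0.6297·8.0044 + 0.3703·45.0000] = 20.8518; exercise value = 0.0000 ≤ continuation, so V_0 = 20.8518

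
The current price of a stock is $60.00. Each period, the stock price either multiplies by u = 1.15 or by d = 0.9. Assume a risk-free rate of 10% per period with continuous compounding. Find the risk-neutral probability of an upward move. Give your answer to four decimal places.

p = 0.8207

Risk-neutral probability p = (e^0.1 − 0.9)/(1.15 − 0.9) = 0.2052/0.2500 = 0.8207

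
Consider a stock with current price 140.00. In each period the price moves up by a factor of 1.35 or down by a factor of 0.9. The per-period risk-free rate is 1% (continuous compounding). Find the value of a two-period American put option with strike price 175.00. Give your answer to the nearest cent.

37.54

Risk-neutral probability p = (e^0.01 − 0.9)/(1.35 − 0.9) = 0.1101/0.4500 = 0.2446
Terminal stock prices: S_uu = 255.2, S_ud = 170.1, S_dd = 113.4
Terminal payoffs (K − S): max(-80.15, 0) = 0, max(4.9, 0) = 4.9, max(61.6, 0) = 61.6
Node u (S = 189): continuation = e^(−0.01)·[0.2446·0.0000 + 0.7554·4.9000] = 3.6648; exercise value = 0.0000 ≤ continuation, so V_u = 3.6648
Node d (S = 126): continuation = e^(−0.01)·[0.2446·4.9000 + 0.7554·61.6000] = 47.2587; exercise value = 49.0000 > continuation, so V_d = 49.0000 (exercise)
Node 0 (S = 140): continuation = e^(−0.01)·[0.2446·3.6648 + 0.7554·49.0000] = 37.5358; exercise value = 35.0000 ≤ continuation, so V_0 = 37.5358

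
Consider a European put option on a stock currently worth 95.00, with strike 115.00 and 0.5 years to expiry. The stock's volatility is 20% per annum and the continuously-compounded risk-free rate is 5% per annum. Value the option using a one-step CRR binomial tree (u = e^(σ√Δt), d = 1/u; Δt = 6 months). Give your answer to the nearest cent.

17.16

CRR parameters: u = e^(σ√Δt) = e^(0.2·√0.5) = 1.1519, d = 1/u = 0.8681
Per-period rate: rΔt = 0.05·0.5 = 0.025, so R = e^0.025 = 1.0253
Risk-neutral probability p = (e^0.025 − 0.8681)/(1.1519 − 0.8681) = 0.1572/0.2838 = 0.5539
Terminal stock prices: S_u = 109.4, S_d = 82.47
Terminal payoffs (K − S): max(5.569, 0) = 5.569, max(32.53, 0) = 32.53
Node 0 (S = 95): V_0 = e^(−0.025)·[0.5539·5.5686 + 0.4461·32.5283] = 17.1606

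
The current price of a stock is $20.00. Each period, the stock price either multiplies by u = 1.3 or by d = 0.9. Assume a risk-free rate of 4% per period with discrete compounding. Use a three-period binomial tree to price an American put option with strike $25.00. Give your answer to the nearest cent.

$5.00

Risk-neutral probability p = (1 + 0.04 − 0.9)/(1.3 − 0.9) = 0.1400/0.4000 = 0.3500
Terminal stock prices: S_uuu = 43.94, S_uud = 30.42, S_udd = 21.06, S_ddd = 14.58
Terminal payoffs (K − S): max(-18.94, 0) = 0, max(-5.42, 0) = 0, max(3.94, 0) = 3.94, max(10.42, 0) = 10.42
Node uu (S = 33.8): continuation = 1/1.04·[0.3500·0.0000 + 0.6500·0.0000] = 0.0000; exercise value = 0.0000 ≤ continuation, so V_uu = 0.0000
Node ud (S = 23.4): continuation = 1/1.04·[0.3500·0.0000 + 0.6500·3.9400] = 2.4625; exercise value = 1.6000 ≤ continuation, so V_ud = 2.4625
Node dd (S = 16.2): continuation = 1/1.04·[0.3500·3.9400 + 0.6500·10.4200] = 7.8385; exercise value = 8.8000 > continuation, so V_dd = 8.8000 (exercise)
Node u (S = 26): continuation = 1/1.04·[0.3500·0.0000 + 0.6500·2.4625] = 1.5391; exercise value = 0.0000 ≤ continuation, so V_u = 1.5391
Node d (S = 18): continuation = 1/1.04·[0.3500·2.4625 + 0.6500·8.8000] = 6.3287; exercise value = 7.0000 > continuation, so V_d = 7.0000 (exercise)
Node 0 (S = 20): continuation = 1/1.04·[0.3500·1.5391 + 0.6500·7.0000] = 4.8930; exercise value = 5.0000 > continuation, so V_0 = 5.0000 (exercise)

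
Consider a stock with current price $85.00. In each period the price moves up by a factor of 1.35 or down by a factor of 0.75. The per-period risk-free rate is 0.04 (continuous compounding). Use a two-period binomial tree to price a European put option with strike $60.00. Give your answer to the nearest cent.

$2.99

Risk-neutral probability p = (e^0.04 − 0.75)/(1.35 − 0.75) = 0.2908/0.6000 = 0.4847
Terminal stock prices: S_uu = 154.9, S_ud = 86.06, S_dd = 47.81
Terminal payoffs (K − S): max(-94.91, 0) = 0, max(-26.06, 0) = 0, max(12.19, 0) = 12.19
Node u (S = 114.8): V_u = e^(−0.04)·[0.4847·0.0000 + 0.5153·0.0000] = 0.0000
Node d (S = 63.75): V_d = e^(−0.04)·[0.4847·0.0000 + 0.5153·12.1875] = 6.0341
Node 0 (S = 85): V_0 = e^(−0.04)·[0.4847·0.0000 + 0.5153·6.0341] = 2.9876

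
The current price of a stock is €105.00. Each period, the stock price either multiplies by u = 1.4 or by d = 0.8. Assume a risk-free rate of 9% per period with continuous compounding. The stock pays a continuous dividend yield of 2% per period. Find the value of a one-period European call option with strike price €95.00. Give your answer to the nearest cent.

€21.58

Per-period risk-free factor R = e^0.09 = 1.0942; dividend-adjusted growth = e^(0.09−0.02) = 1.0725.
Risk-neutral probability p = (1.0725 − 0.8)/(1.4 − 0.8) = 0.2725/0.6000 = 0.4542
Terminal stock prices: S_u = 147, S_d = 84
Terminal payoffs (S − K): max(52, 0) = 52, max(-11, 0) = 0
Node 0 (S = 105): V_0 = e^(−0.09)·[0.4542·52.0000 + 0.5458·0.0000] = 21.5847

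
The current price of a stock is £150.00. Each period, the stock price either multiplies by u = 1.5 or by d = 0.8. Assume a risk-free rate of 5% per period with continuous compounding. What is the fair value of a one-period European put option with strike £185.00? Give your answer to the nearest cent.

Risk-neutral probability p = (e^0.05 − 0.8)/(1.5 − 0.8) = 0.2513/0.7000 = 0.3590
Terminal stock prices: S_u = 225, S_d = 120
Terminal payoffs (K − S): max(-40, 0) = 0, max(65, 0) = 65
Node 0 (S = 150): V_0 = e^(−0.05)·[0.3590·0.0000 + 0.6410·65.0000] = 39.6355

£39.64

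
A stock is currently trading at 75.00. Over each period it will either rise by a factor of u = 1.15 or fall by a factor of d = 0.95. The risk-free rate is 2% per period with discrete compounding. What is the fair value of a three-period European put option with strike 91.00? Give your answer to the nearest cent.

12.41

Risk-neutral probability p = (1 + 0.02 − 0.95)/(1.15 − 0.95) = 0.0700/0.2000 = 0.3500
Terminal stock prices: S_uuu = 114.1, S_uud = 94.23, S_udd = 77.84, S_ddd = 64.3
Terminal payoffs (K − S): max(-23.07, 0) = 0, max(-3.228, 0) = 0, max(13.16, 0) = 13.16, max(26.7, 0) = 26.7
Node uu (S = 99.19): V_uu = 1/1.02·[0.3500·0.0000 + 0.6500·0.0000] = 0.0000
Node ud (S = 81.94): V_ud = 1/1.02·[0.3500·0.0000 + 0.6500·13.1594] = 8.3859
Node dd (S = 67.69): V_dd = 1/1.02·[0.3500·13.1594 + 0.6500·26.6969] = 21.5282
Node u (S = 86.25): V_u = 1/1.02·[0.3500·0.0000 + 0.6500·8.3859] = 5.3439
Node d (S = 71.25): V_d = 1/1.02·[0.3500·8.3859 + 0.6500·21.5282] = 16.5964
Node 0 (S = 75): V_0 = 1/1.02·[0.3500·5.3439 + 0.6500·16.5964] = 12.4099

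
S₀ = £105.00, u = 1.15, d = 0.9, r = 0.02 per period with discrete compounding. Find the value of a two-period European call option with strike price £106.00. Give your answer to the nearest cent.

£8.56

Risk-neutral probability p = (1 + 0.02 − 0.9)/(1.15 − 0.9) = 0.1200/0.2500 = 0.4800
Terminal stock prices: S_uu = 138.9, S_ud = 108.7, S_dd = 85.05
Terminal payoffs (S − K): max(32.86, 0) = 32.86, max(2.675, 0) = 2.675, max(-20.95, 0) = 0
Node u (S = 120.7): V_u = 1/1.02·[0.4800·32.8625 + 0.5200·2.6750] = 16.8284
Node d (S = 94.5): V_d = 1/1.02·[0.4800·2.6750 + 0.5200·0.0000] = 1.2588
Node 0 (S = 105): V_0 = 1/1.02·[0.4800·16.8284 + 0.5200·1.2588] = 8.5610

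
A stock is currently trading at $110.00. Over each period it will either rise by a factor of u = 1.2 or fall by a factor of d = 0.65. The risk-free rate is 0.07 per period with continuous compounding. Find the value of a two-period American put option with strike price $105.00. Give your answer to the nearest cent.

Risk-neutral probability p = (e^0.07 − 0.65)/(1.2 − 0.65) = 0.4225/0.5500 = 0.7682
Terminal stock prices: S_uu = 158.4, S_ud = 85.8, S_dd = 46.48
Terminal payoffs (K − S): max(-53.4, 0) = 0, max(19.2, 0) = 19.2, max(58.52, 0) = 58.52
Node u (S = 132): continuation = e^(−0.07)·[0.7682·0.0000 + 0.2318·19.2000] = 4.1497; exercise value = 0.0000 ≤ continuation, so V_u = 4.1497
Node d (S = 71.5): continuation = e^(−0.07)·[0.7682·19.2000 + 0.2318·58.5250] = 26.4014; exercise value = 33.5000 > continuation, so V_d = 33.5000 (exercise)
Node 0 (S = 110): continuation = e^(−0.07)·[0.7682·4.1497 + 0.2318·33.5000] = 10.2127; exercise value = 0.0000 ≤ continuation, so V_0 = 10.2127

$10.21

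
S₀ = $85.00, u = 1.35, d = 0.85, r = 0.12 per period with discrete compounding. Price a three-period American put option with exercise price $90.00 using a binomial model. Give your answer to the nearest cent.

Risk-neutral probability p = (1 + 0.12 − 0.85)/(1.35 − 0.85) = 0.2700/0.5000 = 0.5400
Terminal stock prices: S_uuu = 209.1, S_uud = 131.7, S_udd = 82.91, S_ddd = 52.2
Terminal payoffs (K − S): max(-119.1, 0) = 0, max(-41.68, 0) = 0, max(7.093, 0) = 7.093, max(37.8, 0) = 37.8
Node uu (S = 154.9): continuation = 1/1.12·[0.5400·0.0000 + 0.4600·0.0000] = 0.0000; exercise value = 0.0000 ≤ continuation, so V_uu = 0.0000
Node ud (S = 97.54): continuation = 1/1.12·[0.5400·0.0000 + 0.4600·7.0931] = 2.9132; exercise value = 0.0000 ≤ continuation, so V_ud = 2.9132
Node dd (S = 61.41): continuation = 1/1.12·[0.5400·7.0931 + 0.4600·37.7994] = 18.9446; exercise value = 28.5875 > continuation, so V_dd = 28.5875 (exercise)
Node u (S = 114.8): continuation = 1/1.12·[0.5400·0.0000 + 0.4600·2.9132] = 1.1965; exercise value = 0.0000 ≤ continuation, so V_u = 1.1965
Node d (S = 72.25): continuation = 1/1.12·[0.5400·2.9132 + 0.4600·28.5875] = 13.1459; exercise value = 17.7500 > continuation, so V_d = 17.7500 (exercise)
Node 0 (S = 85): continuation = 1/1.12·[0.5400·1.1965 + 0.4600·17.7500] = 7.8671; exercise value = 5.0000 ≤ continuation, so V_0 = 7.8671

$7.87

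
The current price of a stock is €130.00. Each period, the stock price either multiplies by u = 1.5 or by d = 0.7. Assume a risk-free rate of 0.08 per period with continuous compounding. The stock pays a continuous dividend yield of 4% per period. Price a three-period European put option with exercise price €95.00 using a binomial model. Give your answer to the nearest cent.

€7.50

Per-period risk-free factor R = e^0.08 = 1.0833; dividend-adjusted growth = e^(0.08−0.04) = 1.0408.
Risk-neutral probability p = (1.0408 − 0.7)/(1.5 − 0.7) = 0.3408/0.8000 = 0.4260
Terminal stock prices: S_uuu = 438.8, S_uud = 204.8, S_udd = 95.55, S_ddd = 44.59
Terminal payoffs (K − S): max(-343.8, 0) = 0, max(-109.8, 0) = 0, max(-0.55, 0) = 0, max(50.41, 0) = 50.41
Node uu (S = 292.5): V_uu = e^(−0.08)·[0.4260·0.0000 + 0.5740·0.0000] = 0.0000
Node ud (S = 136.5): V_ud = e^(−0.08)·[0.4260·0.0000 + 0.5740·0.0000] = 0.0000
Node dd (S = 63.7): V_dd = e^(−0.08)·[0.4260·0.0000 + 0.5740·50.4100] = 26.7101
Node u (S = 195): V_u = e^(−0.08)·[0.4260·0.0000 + 0.5740·0.0000] = 0.0000
Node d (S = 91): V_d = e^(−0.08)·[0.4260·0.0000 + 0.5740·26.7101] = 14.1525
Node 0 (S = 130): V_0 = e^(−0.08)·[0.4260·0.0000 + 0.5740·14.1525] = 7.4988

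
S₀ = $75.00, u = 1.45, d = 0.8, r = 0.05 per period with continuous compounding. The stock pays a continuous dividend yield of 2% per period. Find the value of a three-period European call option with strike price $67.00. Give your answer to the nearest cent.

$19.58

Per-period risk-free factor R = e^0.05 = 1.0513; dividend-adjusted growth = e^(0.05−0.02) = 1.0305.
Risk-neutral probability p = (1.0305 − 0.8)/(1.45 − 0.8) = 0.2305/0.6500 = 0.3545
Terminal stock prices: S_uuu = 228.6, S_uud = 126.2, S_udd = 69.6, S_ddd = 38.4
Terminal payoffs (S − K): max(161.6, 0) = 161.6, max(59.15, 0) = 59.15, max(2.6, 0) = 2.6, max(-28.6, 0) = 0
Node uu (S = 157.7): V_uu = e^(−0.05)·[0.3545·161.6469 + 0.6455·59.1500] = 90.8327
Node ud (S = 87): V_ud = e^(−0.05)·[0.3545·59.1500 + 0.6455·2.6000] = 21.5449
Node dd (S = 48): V_dd = e^(−0.05)·[0.3545·2.6000 + 0.6455·0.0000] = 0.8769
Node u (S = 108.8): V_u = e^(−0.05)·[0.3545·90.8327 + 0.6455·21.5449] = 43.8617
Node d (S = 60): V_d = e^(−0.05)·[0.3545·21.5449 + 0.6455·0.8769] = 7.8045
Node 0 (S = 75): V_0 = e^(−0.05)·[0.3545·43.8617 + 0.6455·7.8045] = 19.5843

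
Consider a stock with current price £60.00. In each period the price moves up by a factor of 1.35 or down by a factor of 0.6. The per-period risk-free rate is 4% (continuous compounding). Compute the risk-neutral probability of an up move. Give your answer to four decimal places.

Risk-neutral probability p = (e^0.04 − 0.6)/(1.35 − 0.6) = 0.4408/0.7500 = 0.5877

p = 0.5877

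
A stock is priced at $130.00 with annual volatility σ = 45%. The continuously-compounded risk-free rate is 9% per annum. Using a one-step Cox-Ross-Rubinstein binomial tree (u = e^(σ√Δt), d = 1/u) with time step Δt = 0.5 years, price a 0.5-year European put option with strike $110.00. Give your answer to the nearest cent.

CRR parameters: u = e^(σ√Δt) = e^(0.45·√0.5) = 1.3746, d = 1/u = 0.7275
Per-period rate: rΔt = 0.09·0.5 = 0.045, so R = e^0.045 = 1.0460
Risk-neutral probability p = (e^0.045 − 0.7275)/(1.3746 − 0.7275) = 0.3186/0.6472 = 0.4922
Terminal stock prices: S_u = 178.7, S_d = 94.57
Terminal payoffs (K − S): max(-68.7, 0) = 0, max(15.43, 0) = 15.43
Node 0 (S = 130): V_0 = e^(−0.045)·[0.4922·0.0000 + 0.5078·15.4304] = 7.4902

$7.49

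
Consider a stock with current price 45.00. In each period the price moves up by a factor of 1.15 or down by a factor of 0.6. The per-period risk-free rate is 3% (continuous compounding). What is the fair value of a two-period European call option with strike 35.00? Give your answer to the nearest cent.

Risk-neutral probability p = (e^0.03 − 0.6)/(1.15 − 0.6) = 0.4305/0.5500 = 0.7826
Terminal stock prices: S_uu = 59.51, S_ud = 31.05, S_dd = 16.2
Terminal payoffs (S − K): max(24.51, 0) = 24.51, max(-3.95, 0) = 0, max(-18.8, 0) = 0
Node u (S = 51.75): V_u = e^(−0.03)·[0.7826·24.5125 + 0.2174·0.0000] = 18.6176
Node d (S = 27): V_d = e^(−0.03)·[0.7826·0.0000 + 0.2174·0.0000] = 0.0000
Node 0 (S = 45): V_0 = e^(−0.03)·[0.7826·18.6176 + 0.2174·0.0000] = 14.1403

14.14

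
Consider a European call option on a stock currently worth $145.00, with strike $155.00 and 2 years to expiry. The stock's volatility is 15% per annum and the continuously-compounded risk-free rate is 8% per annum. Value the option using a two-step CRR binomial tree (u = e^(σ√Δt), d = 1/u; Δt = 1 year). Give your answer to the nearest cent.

CRR parameters: u = e^(σ√Δt) = e^(0.15·√1) = 1.1618, d = 1/u = 0.8607
Per-period rate: rΔt = 0.08·1 = 0.08, so R = e^0.08 = 1.0833
Risk-neutral probability p = (e^0.08 − 0.8607)/(1.1618 − 0.8607) = 0.2226/0.3011 = 0.7392
Terminal stock prices: S_uu = 195.7, S_ud = 145, S_dd = 107.4
Terminal payoffs (S − K): max(40.73, 0) = 40.73, max(-10, 0) = 0, max(-47.58, 0) = 0
Node u (S = 168.5): V_u = e^(−0.08)·[0.7392·40.7295 + 0.2608·0.0000] = 27.7908
Node d (S = 124.8): V_d = e^(−0.08)·[0.7392·0.0000 + 0.2608·0.0000] = 0.0000
Node 0 (S = 145): V_0 = e^(−0.08)·[0.7392·27.7908 + 0.2608·0.0000] = 18.9624

$18.96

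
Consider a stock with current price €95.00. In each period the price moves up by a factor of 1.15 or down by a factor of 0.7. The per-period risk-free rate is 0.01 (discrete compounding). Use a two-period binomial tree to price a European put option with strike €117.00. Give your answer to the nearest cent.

€23.71

Risk-neutral probability p = (1 + 0.01 − 0.7)/(1.15 − 0.7) = 0.3100/0.4500 = 0.6889
Terminal stock prices: S_uu = 125.6, S_ud = 76.47, S_dd = 46.55
Terminal payoffs (K − S): max(-8.637, 0) = 0, max(40.53, 0) = 40.53, max(70.45, 0) = 70.45
Node u (S = 109.2): V_u = 1/1.01·[0.6889·0.0000 + 0.3111·40.5250] = 12.4829
Node d (S = 66.5): V_d = 1/1.01·[0.6889·40.5250 + 0.3111·70.4500] = 49.3416
Node 0 (S = 95): V_0 = 1/1.01·[0.6889·12.4829 + 0.3111·49.3416] = 23.7129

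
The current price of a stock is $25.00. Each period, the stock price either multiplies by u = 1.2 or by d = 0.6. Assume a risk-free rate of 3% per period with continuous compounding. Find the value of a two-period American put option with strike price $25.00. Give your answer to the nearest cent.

Risk-neutral probability p = (e^0.03 − 0.6)/(1.2 − 0.6) = 0.4305/0.6000 = 0.7174
Terminal stock prices: S_uu = 36, S_ud = 18, S_dd = 9
Terminal payoffs (K − S): max(-11, 0) = 0, max(7, 0) = 7, max(16, 0) = 16
Node u (S = 30): continuation = e^(−0.03)·[0.7174·0.0000 + 0.2826·7.0000] = 1.9196; exercise value = 0.0000 ≤ continuation, so V_u = 1.9196
Node d (S = 15): continuation = e^(−0.03)·[0.7174·7.0000 + 0.2826·16.0000] = 9.2611; exercise value = 10.0000 > continuation, so V_d = 10.0000 (exercise)
Node 0 (S = 25): continuation = e^(−0.03)·[0.7174·1.9196 + 0.2826·10.0000] = 4.0787; exercise value = 0.0000 ≤ continuation, so V_0 = 4.0787

$4.08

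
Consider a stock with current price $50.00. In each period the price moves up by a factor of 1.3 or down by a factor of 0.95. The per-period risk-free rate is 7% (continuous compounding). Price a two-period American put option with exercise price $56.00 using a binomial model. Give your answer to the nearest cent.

$6.00

Risk-neutral probability p = (e^0.07 − 0.95)/(1.3 − 0.95) = 0.1225/0.3500 = 0.3500
Terminal stock prices: S_uu = 84.5, S_ud = 61.75, S_dd = 45.12
Terminal payoffs (K − S): max(-28.5, 0) = 0, max(-5.75, 0) = 0, max(10.88, 0) = 10.88
Node u (S = 65): continuation = e^(−0.07)·[0.3500·0.0000 + 0.6500·0.0000] = 0.0000; exercise value = 0.0000 ≤ continuation, so V_u = 0.0000
Node d (S = 47.5): continuation = e^(−0.07)·[0.3500·0.0000 + 0.6500·10.8750] = 6.5906; exercise value = 8.5000 > continuation, so V_d = 8.5000 (exercise)
Node 0 (S = 50): continuation = e^(−0.07)·[0.3500·0.0000 + 0.6500·8.5000] = 5.1513; exercise value = 6.0000 > continuation, so V_0 = 6.0000 (exercise)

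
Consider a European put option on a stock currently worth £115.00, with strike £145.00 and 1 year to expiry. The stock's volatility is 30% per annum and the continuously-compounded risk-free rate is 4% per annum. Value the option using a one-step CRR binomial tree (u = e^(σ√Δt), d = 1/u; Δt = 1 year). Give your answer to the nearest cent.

£29.16

CRR parameters: u = e^(σ√Δt) = e^(0.3·√1) = 1.3499, d = 1/u = 0.7408
Per-period rate: rΔt = 0.04·1 = 0.04, so R = e^0.04 = 1.0408
Risk-neutral probability p = (e^0.04 − 0.7408)/(1.3499 − 0.7408) = 0.3000/0.6090 = 0.4926
Terminal stock prices: S_u = 155.2, S_d = 85.19
Terminal payoffs (K − S): max(-10.23, 0) = 0, max(59.81, 0) = 59.81
Node 0 (S = 115): V_0 = e^(−0.04)·[0.4926·0.0000 + 0.5074·59.8059] = 29.1576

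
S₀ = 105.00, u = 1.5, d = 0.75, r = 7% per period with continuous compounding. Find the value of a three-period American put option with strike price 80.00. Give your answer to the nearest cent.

Risk-neutral probability p = (e^0.07 − 0.75)/(1.5 − 0.75) = 0.3225/0.7500 = 0.4300
Terminal stock prices: S_uuu = 354.4, S_uud = 177.2, S_udd = 88.59, S_ddd = 44.3
Terminal payoffs (K − S): max(-274.4, 0) = 0, max(-97.19, 0) = 0, max(-8.594, 0) = 0, max(35.7, 0) = 35.7
Node uu (S = 236.2): continuation = e^(−0.07)·[0.4300·0.0000 + 0.5700·0.0000] = 0.0000; exercise value = 0.0000 ≤ continuation, so V_uu = 0.0000
Node ud (S = 118.1): continuation = e^(−0.07)·[0.4300·0.0000 + 0.5700·0.0000] = 0.0000; exercise value = 0.0000 ≤ continuation, so V_ud = 0.0000
Node dd (S = 59.06): continuation = e^(−0.07)·[0.4300·0.0000 + 0.5700·35.7031] = 18.9746; exercise value = 20.9375 > continuation, so V_dd = 20.9375 (exercise)
Node u (S = 157.5): continuation = e^(−0.07)·[0.4300·0.0000 + 0.5700·0.0000] = 0.0000; exercise value = 0.0000 ≤ continuation, so V_u = 0.0000
Node d (S = 78.75): continuation = e^(−0.07)·[0.4300·0.0000 + 0.5700·20.9375] = 11.1273; exercise value = 1.2500 ≤ continuation, so V_d = 11.1273
Node 0 (S = 105): continuation = e^(−0.07)·[0.4300·0.0000 + 0.5700·11.1273] = 5.9137; exercise value = 0.0000 ≤ continuation, so V_0 = 5.9137

5.91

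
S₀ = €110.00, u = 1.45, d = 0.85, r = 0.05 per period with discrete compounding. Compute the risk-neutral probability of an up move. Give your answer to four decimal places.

p = 0.3333

Risk-neutral probability p = (1 + 0.05 − 0.85)/(1.45 − 0.85) = 0.2000/0.6000 = 0.3333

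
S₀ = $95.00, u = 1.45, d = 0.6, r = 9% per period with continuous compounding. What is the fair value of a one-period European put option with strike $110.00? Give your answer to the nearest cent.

Risk-neutral probability p = (e^0.09 − 0.6)/(1.45 − 0.6) = 0.4942/0.8500 = 0.5814
Terminal stock prices: S_u = 137.8, S_d = 57
Terminal payoffs (K − S): max(-27.75, 0) = 0, max(53, 0) = 53
Node 0 (S = 95): V_0 = e^(−0.09)·[0.5814·0.0000 + 0.4186·53.0000] = 20.2772

$20.28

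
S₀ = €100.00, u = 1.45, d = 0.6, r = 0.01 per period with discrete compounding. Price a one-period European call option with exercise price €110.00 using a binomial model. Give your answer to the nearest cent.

Risk-neutral probability p = (1 + 0.01 − 0.6)/(1.45 − 0.6) = 0.4100/0.8500 = 0.4824
Terminal stock prices: S_u = 145, S_d = 60
Terminal payoffs (S − K): max(35, 0) = 35, max(-50, 0) = 0
Node 0 (S = 100): V_0 = 1/1.01·[0.4824·35.0000 + 0.5176·0.0000] = 16.7152

€16.72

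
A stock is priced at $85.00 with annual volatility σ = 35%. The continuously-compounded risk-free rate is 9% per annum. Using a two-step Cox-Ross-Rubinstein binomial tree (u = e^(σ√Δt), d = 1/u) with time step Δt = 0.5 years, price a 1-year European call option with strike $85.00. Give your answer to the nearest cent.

CRR parameters: u = e^(σ√Δt) = e^(0.35·√0.5) = 1.2808, d = 1/u = 0.7808
Per-period rate: rΔt = 0.09·0.5 = 0.045, so R = e^0.045 = 1.0460
Risk-neutral probability p = (e^0.045 − 0.7808)/(1.2808 − 0.7808) = 0.2653/0.5000 = 0.5305
Terminal stock prices: S_uu = 139.4, S_ud = 85, S_dd = 51.81
Terminal payoffs (S − K): max(54.44, 0) = 54.44, max(0, 0) = 0, max(-33.19, 0) = 0
Node u (S = 108.9): V_u = e^(−0.045)·[0.5305·54.4388 + 0.4695·0.0000] = 27.6085
Node d (S = 66.36): V_d = e^(−0.045)·[0.5305·0.0000 + 0.4695·0.0000] = 0.0000
Node 0 (S = 85): V_0 = e^(−0.045)·[0.5305·27.6085 + 0.4695·0.0000] = 14.0016

$14.00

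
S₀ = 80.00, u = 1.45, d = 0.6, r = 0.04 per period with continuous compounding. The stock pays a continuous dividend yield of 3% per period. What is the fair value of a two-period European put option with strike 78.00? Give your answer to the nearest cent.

16.04

Per-period risk-free factor R = e^0.04 = 1.0408; dividend-adjusted growth = e^(0.04−0.03) = 1.0101.
Risk-neutral probability p = (1.0101 − 0.6)/(1.45 − 0.6) = 0.4101/0.8500 = 0.4824
Terminal stock prices: S_uu = 168.2, S_ud = 69.6, S_dd = 28.8
Terminal payoffs (K − S): max(-90.2, 0) = 0, max(8.4, 0) = 8.4, max(49.2, 0) = 49.2
Node u (S = 116): V_u = e^(−0.04)·[0.4824·0.0000 + 0.5176·8.4000] = 4.1773
Node d (S = 48): V_d = e^(−0.04)·[0.4824·8.4000 + 0.5176·49.2000] = 28.3602
Node 0 (S = 80): V_0 = e^(−0.04)·[0.4824·4.1773 + 0.5176·28.3602] = 16.0395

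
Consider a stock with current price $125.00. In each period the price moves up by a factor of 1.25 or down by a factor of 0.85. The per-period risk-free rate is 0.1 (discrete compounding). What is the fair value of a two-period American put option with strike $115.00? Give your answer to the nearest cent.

$2.98

Risk-neutral probability p = (1 + 0.1 − 0.85)/(1.25 − 0.85) = 0.2500/0.4000 = 0.6250
Terminal stock prices: S_uu = 195.3, S_ud = 132.8, S_dd = 90.31
Terminal payoffs (K − S): max(-80.31, 0) = 0, max(-17.81, 0) = 0, max(24.69, 0) = 24.69
Node u (S = 156.2): continuation = 1/1.1·[0.6250·0.0000 + 0.3750·0.0000] = 0.0000; exercise value = 0.0000 ≤ continuation, so V_u = 0.0000
Node d (S = 106.2): continuation = 1/1.1·[0.6250·0.0000 + 0.3750·24.6875] = 8.4162; exercise value = 8.7500 > continuation, so V_d = 8.7500 (exercise)
Node 0 (S = 125): continuation = 1/1.1·[0.6250·0.0000 + 0.3750·8.7500] = 2.9830; exercise value = 0.0000 ≤ continuation, so V_0 = 2.9830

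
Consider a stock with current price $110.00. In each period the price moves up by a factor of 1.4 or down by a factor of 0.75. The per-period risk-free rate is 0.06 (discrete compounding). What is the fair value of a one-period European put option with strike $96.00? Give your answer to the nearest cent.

$6.66

Risk-neutral probability p = (1 + 0.06 − 0.75)/(1.4 − 0.75) = 0.3100/0.6500 = 0.4769
Terminal stock prices: S_u = 154, S_d = 82.5
Terminal payoffs (K − S): max(-58, 0) = 0, max(13.5, 0) = 13.5
Node 0 (S = 110): V_0 = 1/1.06·[0.4769·0.0000 + 0.5231·13.5000] = 6.6618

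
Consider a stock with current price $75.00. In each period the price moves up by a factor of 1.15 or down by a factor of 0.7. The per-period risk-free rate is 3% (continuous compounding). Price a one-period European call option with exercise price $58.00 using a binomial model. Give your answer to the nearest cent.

Risk-neutral probability p = (e^0.03 − 0.7)/(1.15 − 0.7) = 0.3305/0.4500 = 0.7343
Terminal stock prices: S_u = 86.25, S_d = 52.5
Terminal payoffs (S − K): max(28.25, 0) = 28.25, max(-5.5, 0) = 0
Node 0 (S = 75): V_0 = e^(−0.03)·[0.7343·28.2500 + 0.2657·0.0000] = 20.1321

$20.13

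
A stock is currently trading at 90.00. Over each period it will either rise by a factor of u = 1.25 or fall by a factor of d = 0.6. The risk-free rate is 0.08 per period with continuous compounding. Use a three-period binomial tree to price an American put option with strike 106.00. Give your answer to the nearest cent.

Risk-neutral probability p = (e^0.08 − 0.6)/(1.25 − 0.6) = 0.4833/0.6500 = 0.7435
Terminal stock prices: S_uuu = 175.8, S_uud = 84.38, S_udd = 40.5, S_ddd = 19.44
Terminal payoffs (K − S): max(-69.78, 0) = 0, max(21.62, 0) = 21.62, max(65.5, 0) = 65.5, max(86.56, 0) = 86.56
Node uu (S = 140.6): continuation = e^(−0.08)·[0.7435·0.0000 + 0.2565·21.6250] = 5.1200; exercise value = 0.0000 ≤ continuation, so V_uu = 5.1200
Node ud (S = 67.5): continuation = e^(−0.08)·[0.7435·21.6250 + 0.2565·65.5000] = 30.3503; exercise value = 38.5000 > continuation, so V_ud = 38.5000 (exercise)
Node dd (S = 32.4): continuation = e^(−0.08)·[0.7435·65.5000 + 0.2565·86.5600] = 65.4503; exercise value = 73.6000 > continuation, so V_dd = 73.6000 (exercise)
Node u (S = 112.5): continuation = e^(−0.08)·[0.7435·5.1200 + 0.2565·38.5000] = 12.6295; exercise value = 0.0000 ≤ continuation, so V_u = 12.6295
Node d (S = 54): continuation = e^(−0.08)·[0.7435·38.5000 + 0.2565·73.6000] = 43.8503; exercise value = 52.0000 > continuation, so V_d = 52.0000 (exercise)
Node 0 (S = 90): continuation = e^(−0.08)·[0.7435·12.6295 + 0.2565·52.0000] = 20.9799; exercise value = 16.0000 ≤ continuation, so V_0 = 20.9799

20.98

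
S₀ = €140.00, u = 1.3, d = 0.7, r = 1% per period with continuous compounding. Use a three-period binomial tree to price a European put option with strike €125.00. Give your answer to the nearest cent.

€21.02

Risk-neutral probability p = (e^0.01 − 0.7)/(1.3 − 0.7) = 0.3101/0.6000 = 0.5168
Terminal stock prices: S_uuu = 307.6, S_uud = 165.6, S_udd = 89.18, S_ddd = 48.02
Terminal payoffs (K − S): max(-182.6, 0) = 0, max(-40.62, 0) = 0, max(35.82, 0) = 35.82, max(76.98, 0) = 76.98
Node uu (S = 236.6): V_uu = e^(−0.01)·[0.5168·0.0000 + 0.4832·0.0000] = 0.0000
Node ud (S = 127.4): V_ud = e^(−0.01)·[0.5168·0.0000 + 0.4832·35.8200] = 17.1378
Node dd (S = 68.6): V_dd = e^(−0.01)·[0.5168·35.8200 + 0.4832·76.9800] = 55.1562
Node u (S = 182): V_u = e^(−0.01)·[0.5168·0.0000 + 0.4832·17.1378] = 8.1994
Node d (S = 98): V_d = e^(−0.01)·[0.5168·17.1378 + 0.4832·55.1562] = 35.1568
Node 0 (S = 140): V_0 = e^(−0.01)·[0.5168·8.1994 + 0.4832·35.1568] = 21.0154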